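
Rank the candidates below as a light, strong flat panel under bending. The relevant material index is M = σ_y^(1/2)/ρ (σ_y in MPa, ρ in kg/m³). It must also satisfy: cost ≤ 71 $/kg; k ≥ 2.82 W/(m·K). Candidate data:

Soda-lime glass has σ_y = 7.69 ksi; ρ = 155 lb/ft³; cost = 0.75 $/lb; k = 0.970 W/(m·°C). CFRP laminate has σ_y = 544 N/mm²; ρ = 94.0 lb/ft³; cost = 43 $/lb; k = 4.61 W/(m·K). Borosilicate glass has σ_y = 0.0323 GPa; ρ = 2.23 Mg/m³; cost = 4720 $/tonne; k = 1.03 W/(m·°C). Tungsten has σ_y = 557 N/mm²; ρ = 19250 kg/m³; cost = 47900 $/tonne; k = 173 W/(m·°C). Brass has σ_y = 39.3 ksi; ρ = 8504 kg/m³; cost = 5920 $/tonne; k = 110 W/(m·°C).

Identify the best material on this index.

Screen on constraints: cost ≤ 71 $/kg; k ≥ 2.82 W/(m·K). Survivors: tungsten, brass.
In SI units:
  tungsten: σ_y = 557.0 MPa, ρ = 19250 kg/m³
  brass: σ_y = 271.0 MPa, ρ = 8504 kg/m³
  brass: M = 1.94×10⁻³
  tungsten: M = 1.23×10⁻³
The maximum is for brass.

brass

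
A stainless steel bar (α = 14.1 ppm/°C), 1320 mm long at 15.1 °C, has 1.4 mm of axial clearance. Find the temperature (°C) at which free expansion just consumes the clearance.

90.3 °C

α·L₀·ΔT = 1.4 mm ⇒ ΔT = 1.4 / (14.1×10⁻⁶ × 1320.0) = 75.22 K.
T = 15.1 + 75.22 = 90.32 °C.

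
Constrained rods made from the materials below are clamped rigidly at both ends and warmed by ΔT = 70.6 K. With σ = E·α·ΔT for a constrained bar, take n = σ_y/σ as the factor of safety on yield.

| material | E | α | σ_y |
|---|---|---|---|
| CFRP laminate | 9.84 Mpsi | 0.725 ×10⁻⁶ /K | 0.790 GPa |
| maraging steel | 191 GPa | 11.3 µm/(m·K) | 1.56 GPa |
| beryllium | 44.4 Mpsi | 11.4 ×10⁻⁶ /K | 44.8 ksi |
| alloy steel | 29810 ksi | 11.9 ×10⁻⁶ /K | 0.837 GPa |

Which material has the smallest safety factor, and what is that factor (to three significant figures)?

beryllium, n = 1.25

Converting E to GPa, α to ×10⁻⁶/K, σ_y to MPa, then σ and n for each:
  CFRP laminate: E = 67.84, α = 0.725, σ_y = 790.0 → σ = 3.47 MPa, n = 227
  maraging steel: E = 191.0, α = 11.3, σ_y = 1560 → σ = 152 MPa, n = 10.2
  beryllium: E = 306.1, α = 11.4, σ_y = 308.9 → σ = 246 MPa, n = 1.25
  alloy steel: E = 205.5, α = 11.9, σ_y = 837.0 → σ = 173 MPa, n = 4.85
Beryllium has the lowest safety factor, n = 1.25.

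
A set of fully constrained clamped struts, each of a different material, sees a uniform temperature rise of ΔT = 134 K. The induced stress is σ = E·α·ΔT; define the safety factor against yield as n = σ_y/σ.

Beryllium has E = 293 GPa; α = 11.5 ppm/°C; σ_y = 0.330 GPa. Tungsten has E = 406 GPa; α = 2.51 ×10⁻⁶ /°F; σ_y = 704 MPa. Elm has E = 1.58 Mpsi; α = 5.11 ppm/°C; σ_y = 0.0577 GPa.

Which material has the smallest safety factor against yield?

In consistent units (E in GPa, α in ×10⁻⁶/K, σ_y in MPa):
  beryllium: E = 293.0, α = 11.5, σ_y = 330.0 → σ = 452 MPa, n = 0.731
  tungsten: E = 406.0, α = 4.52, σ_y = 704.0 → σ = 246 MPa, n = 2.86
  elm: E = 10.89, α = 5.11, σ_y = 57.70 → σ = 7.46 MPa, n = 7.74
The minimum is beryllium at n = 0.731.

beryllium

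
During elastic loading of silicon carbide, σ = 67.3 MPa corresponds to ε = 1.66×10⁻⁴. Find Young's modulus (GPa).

405 GPa

E = σ/ε = 67.3 MPa / 1.66×10⁻⁴ = 405400 MPa = 405 GPa.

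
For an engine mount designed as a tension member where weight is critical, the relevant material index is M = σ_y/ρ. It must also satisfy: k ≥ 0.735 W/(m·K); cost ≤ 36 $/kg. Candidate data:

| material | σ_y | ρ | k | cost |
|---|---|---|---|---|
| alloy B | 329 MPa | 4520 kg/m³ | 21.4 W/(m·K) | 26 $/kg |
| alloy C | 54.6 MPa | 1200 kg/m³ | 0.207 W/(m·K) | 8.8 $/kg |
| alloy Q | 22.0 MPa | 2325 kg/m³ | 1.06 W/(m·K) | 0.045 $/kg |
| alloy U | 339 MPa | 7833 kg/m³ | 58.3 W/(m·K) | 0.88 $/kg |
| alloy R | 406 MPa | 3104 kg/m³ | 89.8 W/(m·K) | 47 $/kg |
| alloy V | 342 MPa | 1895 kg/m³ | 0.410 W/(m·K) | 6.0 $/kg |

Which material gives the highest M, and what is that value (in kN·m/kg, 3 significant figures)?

Screen on constraints: k ≥ 0.735 W/(m·K); cost ≤ 36 $/kg. Survivors: alloy B, alloy Q, alloy U.
Per-candidate index values:
  alloy B: M = 72.8 kN·m/kg
  alloy U: M = 43.3 kN·m/kg
  alloy Q: M = 9.46 kN·m/kg
The maximum is for alloy B.

alloy B, M = 72.8 kN·m/kg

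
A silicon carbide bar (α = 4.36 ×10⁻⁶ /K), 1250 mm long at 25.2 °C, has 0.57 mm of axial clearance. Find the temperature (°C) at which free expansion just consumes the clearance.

130 °C

α·L₀·ΔT = 0.57 mm ⇒ ΔT = 0.57 / (4.36×10⁻⁶ × 1250.0) = 104.6 K.
T = 25.2 + 104.6 = 129.8 °C.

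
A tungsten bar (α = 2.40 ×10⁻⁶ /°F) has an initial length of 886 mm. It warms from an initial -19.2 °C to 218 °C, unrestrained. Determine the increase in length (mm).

Convert α: 2.40×10⁻⁶/°F × (9/5) = 4.32×10⁻⁶/K.
ΔT = 218 − (-19.2) = 237.2 K.
ΔL = α·L₀·ΔT = 4.32×10⁻⁶ × 886 mm × 237.2 K = 0.908 mm.

0.908 mm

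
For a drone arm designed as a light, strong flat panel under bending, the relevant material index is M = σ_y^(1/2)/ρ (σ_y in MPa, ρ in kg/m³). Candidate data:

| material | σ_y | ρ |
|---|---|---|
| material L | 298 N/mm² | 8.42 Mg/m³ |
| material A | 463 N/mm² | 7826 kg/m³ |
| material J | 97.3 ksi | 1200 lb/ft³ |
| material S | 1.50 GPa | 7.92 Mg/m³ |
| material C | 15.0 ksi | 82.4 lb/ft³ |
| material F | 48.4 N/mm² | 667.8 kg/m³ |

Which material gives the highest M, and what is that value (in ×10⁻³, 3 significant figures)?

Normalizing units and computing the index:
  material L: σ_y = 298.0 MPa, ρ = 8420 kg/m³
  material A: σ_y = 463.0 MPa, ρ = 7826 kg/m³
  material J: σ_y = 670.9 MPa, ρ = 19220 kg/m³
  material S: σ_y = 1500 MPa, ρ = 7920 kg/m³
  material C: σ_y = 103.4 MPa, ρ = 1320 kg/m³
  material F: σ_y = 48.40 MPa, ρ = 667.8 kg/m³
  material F: M = 10.4×10⁻³
  material C: M = 7.70×10⁻³
  material S: M = 4.89×10⁻³
  material A: M = 2.75×10⁻³
  material L: M = 2.05×10⁻³
  material J: M = 1.35×10⁻³
The maximum is for material F.

material F, M = 10.4×10⁻³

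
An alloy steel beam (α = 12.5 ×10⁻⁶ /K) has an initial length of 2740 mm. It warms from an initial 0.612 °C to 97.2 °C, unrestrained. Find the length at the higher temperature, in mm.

ΔT = 97.2 − 0.612 = 96.59 K.
ΔL = α·L₀·ΔT = 12.5×10⁻⁶ × 2740 mm × 96.59 K = 3.31 mm.
L = L₀ + ΔL = 2740 + 3.31 = 2743.3 mm.

2743.3 mm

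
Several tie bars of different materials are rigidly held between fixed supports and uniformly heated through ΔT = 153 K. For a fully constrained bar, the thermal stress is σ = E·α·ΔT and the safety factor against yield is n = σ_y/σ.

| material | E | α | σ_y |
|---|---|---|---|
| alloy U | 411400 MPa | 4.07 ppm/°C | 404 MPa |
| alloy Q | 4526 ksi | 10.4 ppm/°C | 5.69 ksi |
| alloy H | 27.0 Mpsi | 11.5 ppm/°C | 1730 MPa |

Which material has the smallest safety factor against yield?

Converting E to GPa, α to ×10⁻⁶/K, σ_y to MPa, then σ and n for each:
  alloy U: E = 411.4, α = 4.07, σ_y = 404.0 → σ = 256 MPa, n = 1.58
  alloy Q: E = 31.21, α = 10.4, σ_y = 39.23 → σ = 49.7 MPa, n = 0.790
  alloy H: E = 186.2, α = 11.5, σ_y = 1730 → σ = 328 MPa, n = 5.28
The minimum is alloy Q at n = 0.790.

alloy Q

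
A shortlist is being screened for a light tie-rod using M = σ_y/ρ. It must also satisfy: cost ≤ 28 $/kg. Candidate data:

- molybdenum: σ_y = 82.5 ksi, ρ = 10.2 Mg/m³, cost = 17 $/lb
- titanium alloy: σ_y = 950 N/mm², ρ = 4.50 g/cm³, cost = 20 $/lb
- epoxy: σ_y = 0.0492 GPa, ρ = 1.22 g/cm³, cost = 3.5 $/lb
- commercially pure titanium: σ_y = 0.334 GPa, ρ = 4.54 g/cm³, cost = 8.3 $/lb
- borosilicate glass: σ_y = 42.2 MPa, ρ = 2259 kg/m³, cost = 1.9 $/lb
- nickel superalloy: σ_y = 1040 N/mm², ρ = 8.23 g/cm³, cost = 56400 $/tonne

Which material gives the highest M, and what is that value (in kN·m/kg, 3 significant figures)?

commercially pure titanium, M = 73.6 kN·m/kg

Screen on constraints: cost ≤ 28 $/kg. Survivors: epoxy, commercially pure titanium, borosilicate glass.
Normalizing units and computing the index:
  epoxy: σ_y = 49.20 MPa, ρ = 1220 kg/m³
  commercially pure titanium: σ_y = 334.0 MPa, ρ = 4540 kg/m³
  borosilicate glass: σ_y = 42.20 MPa, ρ = 2259 kg/m³
  commercially pure titanium: M = 73.6 kN·m/kg
  epoxy: M = 40.3 kN·m/kg
  borosilicate glass: M = 18.7 kN·m/kg
Highest index: commercially pure titanium.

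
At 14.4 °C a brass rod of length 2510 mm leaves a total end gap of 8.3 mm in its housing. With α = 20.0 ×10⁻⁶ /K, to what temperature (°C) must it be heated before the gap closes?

α·L₀·ΔT = 8.3 mm ⇒ ΔT = 8.3 / (20.0×10⁻⁶ × 2510.0) = 165.3 K.
T = 14.4 + 165.3 = 179.7 °C.

180 °C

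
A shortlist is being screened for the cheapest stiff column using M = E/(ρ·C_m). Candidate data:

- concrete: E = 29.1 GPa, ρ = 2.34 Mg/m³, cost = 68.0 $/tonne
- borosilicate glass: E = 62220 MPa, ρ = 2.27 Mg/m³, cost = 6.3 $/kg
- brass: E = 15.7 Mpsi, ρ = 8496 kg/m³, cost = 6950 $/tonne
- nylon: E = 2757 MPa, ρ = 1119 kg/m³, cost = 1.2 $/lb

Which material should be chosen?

Normalizing units and computing the index:
  concrete: E = 29.10 GPa, ρ = 2340 kg/m³, cost = 0.06800 $/kg
  borosilicate glass: E = 62.22 GPa, ρ = 2270 kg/m³, cost = 6.300 $/kg
  brass: E = 108.2 GPa, ρ = 8496 kg/m³, cost = 6.950 $/kg
  nylon: E = 2.757 GPa, ρ = 1119 kg/m³, cost = 2.646 $/kg
  concrete: M = 183 MN·m per $
  borosilicate glass: M = 4.35 MN·m per $
  brass: M = 1.83 MN·m per $
  nylon: M = 0.931 MN·m per $
Concrete has the largest M.

concrete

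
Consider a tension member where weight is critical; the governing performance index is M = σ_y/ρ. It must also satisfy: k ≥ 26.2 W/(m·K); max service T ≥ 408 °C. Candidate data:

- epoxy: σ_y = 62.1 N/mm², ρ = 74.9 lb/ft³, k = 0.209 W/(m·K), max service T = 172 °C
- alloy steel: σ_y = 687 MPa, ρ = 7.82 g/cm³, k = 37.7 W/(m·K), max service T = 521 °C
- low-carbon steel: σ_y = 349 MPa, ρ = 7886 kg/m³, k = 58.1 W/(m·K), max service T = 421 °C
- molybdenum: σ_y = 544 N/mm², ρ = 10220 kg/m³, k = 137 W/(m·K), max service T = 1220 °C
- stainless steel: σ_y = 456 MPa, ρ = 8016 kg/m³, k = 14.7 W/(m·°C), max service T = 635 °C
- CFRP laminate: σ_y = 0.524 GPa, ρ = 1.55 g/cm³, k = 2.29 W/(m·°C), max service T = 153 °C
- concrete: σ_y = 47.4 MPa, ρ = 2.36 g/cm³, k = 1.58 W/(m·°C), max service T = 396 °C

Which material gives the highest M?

Screen on constraints: k ≥ 26.2 W/(m·K); max service T ≥ 408 °C. Survivors: alloy steel, low-carbon steel, molybdenum.
In SI units:
  alloy steel: σ_y = 687.0 MPa, ρ = 7820 kg/m³
  low-carbon steel: σ_y = 349.0 MPa, ρ = 7886 kg/m³
  molybdenum: σ_y = 544.0 MPa, ρ = 10220 kg/m³
  alloy steel: M = 87.9 kN·m/kg
  molybdenum: M = 53.2 kN·m/kg
  low-carbon steel: M = 44.3 kN·m/kg
Alloy steel ranks first.

alloy steel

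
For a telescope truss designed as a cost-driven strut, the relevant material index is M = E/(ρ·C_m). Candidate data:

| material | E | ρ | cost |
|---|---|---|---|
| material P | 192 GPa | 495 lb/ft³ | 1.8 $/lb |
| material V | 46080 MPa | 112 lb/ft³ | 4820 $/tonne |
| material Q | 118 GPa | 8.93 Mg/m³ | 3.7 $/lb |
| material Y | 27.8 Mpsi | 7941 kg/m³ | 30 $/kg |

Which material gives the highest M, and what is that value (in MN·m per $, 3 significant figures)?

material P, M = 6.10 MN·m per $

Putting every candidate on a common basis:
  material P: E = 192.0 GPa, ρ = 7929 kg/m³, cost = 3.968 $/kg
  material V: E = 46.08 GPa, ρ = 1794 kg/m³, cost = 4.820 $/kg
  material Q: E = 118.0 GPa, ρ = 8930 kg/m³, cost = 8.157 $/kg
  material Y: E = 191.7 GPa, ρ = 7941 kg/m³, cost = 30.00 $/kg
  material P: M = 6.10 MN·m per $
  material V: M = 5.33 MN·m per $
  material Q: M = 1.62 MN·m per $
  material Y: M = 0.805 MN·m per $
Highest index: material P.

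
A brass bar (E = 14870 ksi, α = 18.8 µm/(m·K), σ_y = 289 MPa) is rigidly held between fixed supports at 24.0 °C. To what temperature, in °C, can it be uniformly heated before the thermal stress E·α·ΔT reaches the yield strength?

174 °C

E = 14870 ksi = 102.5 GPa.
E·α·ΔT = 289.0 MPa ⇒ ΔT = 289.0 / (102.5×10³ × 18.8×10⁻⁶) = 149.9 K.
T = 24.0 + 149.9 = 173.9 °C.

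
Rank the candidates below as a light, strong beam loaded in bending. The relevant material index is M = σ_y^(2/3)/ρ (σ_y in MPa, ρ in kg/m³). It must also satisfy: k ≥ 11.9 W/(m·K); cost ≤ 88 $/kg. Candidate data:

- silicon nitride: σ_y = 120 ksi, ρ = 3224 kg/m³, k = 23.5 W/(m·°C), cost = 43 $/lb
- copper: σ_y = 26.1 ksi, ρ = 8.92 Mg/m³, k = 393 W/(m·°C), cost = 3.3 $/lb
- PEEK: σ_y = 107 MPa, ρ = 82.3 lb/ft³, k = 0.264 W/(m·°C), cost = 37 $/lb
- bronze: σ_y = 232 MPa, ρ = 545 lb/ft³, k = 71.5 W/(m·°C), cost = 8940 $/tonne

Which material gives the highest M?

bronze

Screen on constraints: k ≥ 11.9 W/(m·K); cost ≤ 88 $/kg. Survivors: copper, bronze.
In SI units:
  copper: σ_y = 180.0 MPa, ρ = 8920 kg/m³
  bronze: σ_y = 232.0 MPa, ρ = 8730 kg/m³
  bronze: M = 4.32×10⁻³
  copper: M = 3.57×10⁻³
Highest index: bronze.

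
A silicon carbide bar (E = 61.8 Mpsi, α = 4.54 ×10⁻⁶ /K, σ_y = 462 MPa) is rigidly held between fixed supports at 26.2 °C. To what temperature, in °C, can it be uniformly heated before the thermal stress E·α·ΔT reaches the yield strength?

E = 61.8 Mpsi = 426.1 GPa.
E·α·ΔT = 462.0 MPa ⇒ ΔT = 462.0 / (426.1×10³ × 4.54×10⁻⁶) = 238.8 K.
T = 26.2 + 238.8 = 265.0 °C.

265 °C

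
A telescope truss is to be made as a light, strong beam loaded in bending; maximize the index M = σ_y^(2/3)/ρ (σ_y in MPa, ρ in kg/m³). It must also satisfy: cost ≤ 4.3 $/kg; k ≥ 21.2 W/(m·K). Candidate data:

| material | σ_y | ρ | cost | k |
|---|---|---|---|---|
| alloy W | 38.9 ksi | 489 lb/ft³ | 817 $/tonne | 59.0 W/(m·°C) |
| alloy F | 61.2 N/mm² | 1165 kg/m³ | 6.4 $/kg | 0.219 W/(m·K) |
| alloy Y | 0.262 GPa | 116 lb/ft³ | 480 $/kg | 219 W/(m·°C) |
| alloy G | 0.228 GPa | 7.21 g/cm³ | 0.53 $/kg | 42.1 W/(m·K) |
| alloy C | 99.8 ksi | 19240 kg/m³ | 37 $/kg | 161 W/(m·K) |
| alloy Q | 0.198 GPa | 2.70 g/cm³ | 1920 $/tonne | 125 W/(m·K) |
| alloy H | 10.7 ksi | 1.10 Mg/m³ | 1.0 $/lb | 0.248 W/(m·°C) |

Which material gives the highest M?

Screen on constraints: cost ≤ 4.3 $/kg; k ≥ 21.2 W/(m·K). Survivors: alloy W, alloy G, alloy Q.
Convert each candidate to consistent units, then evaluate M:
  alloy W: σ_y = 268.2 MPa, ρ = 7833 kg/m³
  alloy G: σ_y = 228.0 MPa, ρ = 7210 kg/m³
  alloy Q: σ_y = 198.0 MPa, ρ = 2700 kg/m³
  alloy Q: M = 12.6×10⁻³
  alloy W: M = 5.31×10⁻³
  alloy G: M = 5.18×10⁻³
Alloy Q ranks first.

alloy Q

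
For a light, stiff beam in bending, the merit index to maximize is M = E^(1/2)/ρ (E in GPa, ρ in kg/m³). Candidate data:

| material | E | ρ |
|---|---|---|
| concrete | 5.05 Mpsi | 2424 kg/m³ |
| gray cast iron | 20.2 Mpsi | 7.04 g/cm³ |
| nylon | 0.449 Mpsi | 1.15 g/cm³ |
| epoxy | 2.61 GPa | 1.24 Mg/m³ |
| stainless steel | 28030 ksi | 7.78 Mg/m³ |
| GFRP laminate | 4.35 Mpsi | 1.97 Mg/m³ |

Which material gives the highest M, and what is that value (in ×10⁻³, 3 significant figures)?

GFRP laminate, M = 2.78×10⁻³

After converting to SI:
  concrete: E = 34.82 GPa, ρ = 2424 kg/m³
  gray cast iron: E = 139.3 GPa, ρ = 7040 kg/m³
  nylon: E = 3.096 GPa, ρ = 1150 kg/m³
  epoxy: E = 2.610 GPa, ρ = 1240 kg/m³
  stainless steel: E = 193.3 GPa, ρ = 7780 kg/m³
  GFRP laminate: E = 29.99 GPa, ρ = 1970 kg/m³
  GFRP laminate: M = 2.78×10⁻³
  concrete: M = 2.43×10⁻³
  stainless steel: M = 1.79×10⁻³
  gray cast iron: M = 1.68×10⁻³
  nylon: M = 1.53×10⁻³
  epoxy: M = 1.30×10⁻³
GFRP laminate ranks first.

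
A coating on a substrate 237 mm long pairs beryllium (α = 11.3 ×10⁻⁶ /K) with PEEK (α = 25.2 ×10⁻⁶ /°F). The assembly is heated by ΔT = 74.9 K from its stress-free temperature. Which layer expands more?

PEEK: α = 25.2×10⁻⁶/°F × 9/5 = 45.4×10⁻⁶/K.
α(beryllium) = 11.3×10⁻⁶/K vs α(PEEK) = 45.4×10⁻⁶/K.
Higher α expands more for the same ΔT: PEEK.

PEEK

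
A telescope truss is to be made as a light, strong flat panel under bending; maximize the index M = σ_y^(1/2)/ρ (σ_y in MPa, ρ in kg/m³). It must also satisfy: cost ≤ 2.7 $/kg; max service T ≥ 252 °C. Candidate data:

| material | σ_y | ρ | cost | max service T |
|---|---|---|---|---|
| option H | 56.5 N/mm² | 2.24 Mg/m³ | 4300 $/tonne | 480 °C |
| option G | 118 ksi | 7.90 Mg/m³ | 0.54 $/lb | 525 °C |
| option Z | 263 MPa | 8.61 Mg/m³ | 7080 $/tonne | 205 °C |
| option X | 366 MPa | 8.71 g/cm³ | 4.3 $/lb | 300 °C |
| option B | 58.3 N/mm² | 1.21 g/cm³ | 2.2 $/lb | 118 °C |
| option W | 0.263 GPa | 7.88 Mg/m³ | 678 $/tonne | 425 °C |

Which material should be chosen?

option G

Screen on constraints: cost ≤ 2.7 $/kg; max service T ≥ 252 °C. Survivors: option G, option W.
After converting to SI:
  option G: σ_y = 813.6 MPa, ρ = 7900 kg/m³
  option W: σ_y = 263.0 MPa, ρ = 7880 kg/m³
  option G: M = 3.61×10⁻³
  option W: M = 2.06×10⁻³
Option G has the largest M.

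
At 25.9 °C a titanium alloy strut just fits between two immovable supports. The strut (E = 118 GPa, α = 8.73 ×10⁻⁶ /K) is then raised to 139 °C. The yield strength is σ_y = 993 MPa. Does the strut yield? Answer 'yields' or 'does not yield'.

does not yield

ΔT = 113.1 K. Constrained thermal stress σ = E·α·ΔT = 118.0×10³ MPa × 8.73×10⁻⁶ × 113.1 = 117 MPa (compressive).
Compare to σ_y = 993 MPa: σ < σ_y, so it does not yield.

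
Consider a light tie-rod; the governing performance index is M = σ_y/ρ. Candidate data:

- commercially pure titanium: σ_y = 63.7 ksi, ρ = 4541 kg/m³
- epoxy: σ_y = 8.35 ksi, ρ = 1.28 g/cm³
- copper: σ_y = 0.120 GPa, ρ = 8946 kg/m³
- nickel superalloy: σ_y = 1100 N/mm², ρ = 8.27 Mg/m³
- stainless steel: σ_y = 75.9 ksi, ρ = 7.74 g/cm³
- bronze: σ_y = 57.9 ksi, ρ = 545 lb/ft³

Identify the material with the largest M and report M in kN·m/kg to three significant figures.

Normalizing units and computing the index:
  commercially pure titanium: σ_y = 439.2 MPa, ρ = 4541 kg/m³
  epoxy: σ_y = 57.57 MPa, ρ = 1280 kg/m³
  copper: σ_y = 120.0 MPa, ρ = 8946 kg/m³
  nickel superalloy: σ_y = 1100 MPa, ρ = 8270 kg/m³
  stainless steel: σ_y = 523.3 MPa, ρ = 7740 kg/m³
  bronze: σ_y = 399.2 MPa, ρ = 8730 kg/m³
  nickel superalloy: M = 133 kN·m/kg
  commercially pure titanium: M = 96.7 kN·m/kg
  stainless steel: M = 67.6 kN·m/kg
  bronze: M = 45.7 kN·m/kg
  epoxy: M = 45.0 kN·m/kg
  copper: M = 13.4 kN·m/kg
Nickel superalloy ranks first.

nickel superalloy, M = 133 kN·m/kg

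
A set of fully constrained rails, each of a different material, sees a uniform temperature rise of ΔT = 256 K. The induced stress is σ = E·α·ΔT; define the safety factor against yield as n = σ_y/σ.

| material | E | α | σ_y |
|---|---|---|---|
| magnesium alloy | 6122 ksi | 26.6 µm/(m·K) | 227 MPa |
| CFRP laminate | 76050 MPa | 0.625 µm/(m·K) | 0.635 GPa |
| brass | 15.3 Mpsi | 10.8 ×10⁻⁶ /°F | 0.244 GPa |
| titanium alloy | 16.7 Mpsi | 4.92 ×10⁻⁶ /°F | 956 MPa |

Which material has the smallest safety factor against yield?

With everything in SI (GPa, ×10⁻⁶/K, MPa):
  magnesium alloy: E = 42.21, α = 26.6, σ_y = 227.0 → σ = 287 MPa, n = 0.790
  CFRP laminate: E = 76.05, α = 0.625, σ_y = 635.0 → σ = 12.2 MPa, n = 52.2
  brass: E = 105.5, α = 19.4, σ_y = 244.0 → σ = 525 MPa, n = 0.465
  titanium alloy: E = 115.1, α = 8.86, σ_y = 956.0 → σ = 261 MPa, n = 3.66
Brass has the lowest safety factor, n = 0.465.

brass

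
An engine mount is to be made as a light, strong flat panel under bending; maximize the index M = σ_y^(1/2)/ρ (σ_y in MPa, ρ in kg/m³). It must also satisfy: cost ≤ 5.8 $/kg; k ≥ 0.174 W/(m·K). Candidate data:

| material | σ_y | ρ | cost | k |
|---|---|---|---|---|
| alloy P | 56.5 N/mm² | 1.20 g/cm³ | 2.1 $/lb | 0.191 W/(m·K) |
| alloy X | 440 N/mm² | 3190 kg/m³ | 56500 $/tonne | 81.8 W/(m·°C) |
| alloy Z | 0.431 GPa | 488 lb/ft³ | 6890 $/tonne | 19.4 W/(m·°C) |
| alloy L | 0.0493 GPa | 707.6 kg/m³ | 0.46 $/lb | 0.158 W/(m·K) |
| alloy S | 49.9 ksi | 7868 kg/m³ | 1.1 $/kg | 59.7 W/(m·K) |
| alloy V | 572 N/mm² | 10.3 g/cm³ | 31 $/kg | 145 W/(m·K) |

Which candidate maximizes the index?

alloy P

Screen on constraints: cost ≤ 5.8 $/kg; k ≥ 0.174 W/(m·K). Survivors: alloy P, alloy S.
Convert each candidate to consistent units, then evaluate M:
  alloy P: σ_y = 56.50 MPa, ρ = 1200 kg/m³
  alloy S: σ_y = 344.0 MPa, ρ = 7868 kg/m³
  alloy P: M = 6.26×10⁻³
  alloy S: M = 2.36×10⁻³
Alloy P ranks first.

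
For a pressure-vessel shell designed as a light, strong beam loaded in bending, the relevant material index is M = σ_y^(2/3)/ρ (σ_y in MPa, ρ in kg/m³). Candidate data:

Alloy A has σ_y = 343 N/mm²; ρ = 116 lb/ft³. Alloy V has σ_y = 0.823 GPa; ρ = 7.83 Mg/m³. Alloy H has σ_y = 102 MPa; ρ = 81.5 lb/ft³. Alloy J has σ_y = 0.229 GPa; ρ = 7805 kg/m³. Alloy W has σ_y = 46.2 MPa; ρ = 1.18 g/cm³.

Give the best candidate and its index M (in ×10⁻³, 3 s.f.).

alloy A, M = 26.4×10⁻³

Convert each candidate to consistent units, then evaluate M:
  alloy A: σ_y = 343.0 MPa, ρ = 1858 kg/m³
  alloy V: σ_y = 823.0 MPa, ρ = 7830 kg/m³
  alloy H: σ_y = 102.0 MPa, ρ = 1306 kg/m³
  alloy J: σ_y = 229.0 MPa, ρ = 7805 kg/m³
  alloy W: σ_y = 46.20 MPa, ρ = 1180 kg/m³
  alloy A: M = 26.4×10⁻³
  alloy H: M = 16.7×10⁻³
  alloy V: M = 11.2×10⁻³
  alloy W: M = 10.9×10⁻³
  alloy J: M = 4.80×10⁻³
Alloy A ranks first.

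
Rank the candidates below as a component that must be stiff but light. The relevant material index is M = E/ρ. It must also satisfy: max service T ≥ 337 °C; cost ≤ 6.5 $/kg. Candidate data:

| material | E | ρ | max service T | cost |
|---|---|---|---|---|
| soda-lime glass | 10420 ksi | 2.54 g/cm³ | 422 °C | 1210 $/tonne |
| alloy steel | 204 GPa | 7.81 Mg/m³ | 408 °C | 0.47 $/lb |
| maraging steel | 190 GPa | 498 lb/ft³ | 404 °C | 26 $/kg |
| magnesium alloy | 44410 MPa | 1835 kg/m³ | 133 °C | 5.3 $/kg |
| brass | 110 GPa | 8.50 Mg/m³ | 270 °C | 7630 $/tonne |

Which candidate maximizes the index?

soda-lime glass

Screen on constraints: max service T ≥ 337 °C; cost ≤ 6.5 $/kg. Survivors: soda-lime glass, alloy steel.
Convert each candidate to consistent units, then evaluate M:
  soda-lime glass: E = 71.84 GPa, ρ = 2540 kg/m³
  alloy steel: E = 204.0 GPa, ρ = 7810 kg/m³
  soda-lime glass: M = 28.3 MN·m/kg
  alloy steel: M = 26.1 MN·m/kg
Highest index: soda-lime glass.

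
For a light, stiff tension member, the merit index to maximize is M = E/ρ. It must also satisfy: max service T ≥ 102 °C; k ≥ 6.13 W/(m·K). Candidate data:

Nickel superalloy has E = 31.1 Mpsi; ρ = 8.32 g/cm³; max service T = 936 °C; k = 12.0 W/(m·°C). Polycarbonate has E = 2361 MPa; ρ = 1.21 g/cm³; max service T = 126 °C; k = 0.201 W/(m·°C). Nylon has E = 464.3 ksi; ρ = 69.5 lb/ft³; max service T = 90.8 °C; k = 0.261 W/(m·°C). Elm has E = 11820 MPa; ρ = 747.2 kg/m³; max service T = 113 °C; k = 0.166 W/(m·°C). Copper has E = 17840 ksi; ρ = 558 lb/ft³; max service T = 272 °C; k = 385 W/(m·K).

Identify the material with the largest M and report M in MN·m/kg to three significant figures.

nickel superalloy, M = 25.8 MN·m/kg

Screen on constraints: max service T ≥ 102 °C; k ≥ 6.13 W/(m·K). Survivors: nickel superalloy, copper.
Putting every candidate on a common basis:
  nickel superalloy: E = 214.4 GPa, ρ = 8320 kg/m³
  copper: E = 123.0 GPa, ρ = 8938 kg/m³
  nickel superalloy: M = 25.8 MN·m/kg
  copper: M = 13.8 MN·m/kg
Nickel superalloy has the largest M.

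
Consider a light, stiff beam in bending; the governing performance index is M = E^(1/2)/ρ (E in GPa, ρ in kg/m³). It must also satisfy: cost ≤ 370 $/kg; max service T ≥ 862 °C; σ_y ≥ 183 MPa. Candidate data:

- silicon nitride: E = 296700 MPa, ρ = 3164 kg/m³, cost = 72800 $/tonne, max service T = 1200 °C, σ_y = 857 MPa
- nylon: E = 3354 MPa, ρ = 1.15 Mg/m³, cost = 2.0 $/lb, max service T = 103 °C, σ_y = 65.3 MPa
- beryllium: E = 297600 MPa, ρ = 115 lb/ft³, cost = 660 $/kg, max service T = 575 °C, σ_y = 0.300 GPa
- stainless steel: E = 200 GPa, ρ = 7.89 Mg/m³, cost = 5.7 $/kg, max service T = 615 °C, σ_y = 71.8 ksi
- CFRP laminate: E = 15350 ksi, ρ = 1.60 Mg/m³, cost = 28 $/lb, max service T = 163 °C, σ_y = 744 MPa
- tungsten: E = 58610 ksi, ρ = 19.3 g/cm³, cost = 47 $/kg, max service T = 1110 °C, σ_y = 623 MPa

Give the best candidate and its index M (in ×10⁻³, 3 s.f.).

Screen on constraints: cost ≤ 370 $/kg; max service T ≥ 862 °C; σ_y ≥ 183 MPa. Survivors: silicon nitride, tungsten.
In SI units:
  silicon nitride: E = 296.7 GPa, ρ = 3164 kg/m³
  tungsten: E = 404.1 GPa, ρ = 19300 kg/m³
  silicon nitride: M = 5.44×10⁻³
  tungsten: M = 1.04×10⁻³
Silicon nitride has the largest M.

silicon nitride, M = 5.44×10⁻³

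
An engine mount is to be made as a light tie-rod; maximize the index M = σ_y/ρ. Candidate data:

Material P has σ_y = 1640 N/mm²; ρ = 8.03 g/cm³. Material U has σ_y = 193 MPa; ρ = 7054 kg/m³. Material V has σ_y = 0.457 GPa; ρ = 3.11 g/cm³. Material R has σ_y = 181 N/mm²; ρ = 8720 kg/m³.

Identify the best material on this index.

material P

Normalizing units and computing the index:
  material P: σ_y = 1640 MPa, ρ = 8030 kg/m³
  material U: σ_y = 193.0 MPa, ρ = 7054 kg/m³
  material V: σ_y = 457.0 MPa, ρ = 3110 kg/m³
  material R: σ_y = 181.0 MPa, ρ = 8720 kg/m³
  material P: M = 204 kN·m/kg
  material V: M = 147 kN·m/kg
  material U: M = 27.4 kN·m/kg
  material R: M = 20.8 kN·m/kg
The maximum is for material P.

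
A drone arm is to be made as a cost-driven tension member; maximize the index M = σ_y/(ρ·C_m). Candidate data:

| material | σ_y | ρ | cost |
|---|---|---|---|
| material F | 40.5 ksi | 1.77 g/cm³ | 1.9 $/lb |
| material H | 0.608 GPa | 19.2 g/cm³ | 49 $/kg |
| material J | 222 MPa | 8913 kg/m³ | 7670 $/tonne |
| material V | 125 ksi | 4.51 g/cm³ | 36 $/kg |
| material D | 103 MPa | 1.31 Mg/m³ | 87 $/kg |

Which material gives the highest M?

Putting every candidate on a common basis:
  material F: σ_y = 279.2 MPa, ρ = 1770 kg/m³, cost = 4.189 $/kg
  material H: σ_y = 608.0 MPa, ρ = 19200 kg/m³, cost = 49.00 $/kg
  material J: σ_y = 222.0 MPa, ρ = 8913 kg/m³, cost = 7.670 $/kg
  material V: σ_y = 861.8 MPa, ρ = 4510 kg/m³, cost = 36.00 $/kg
  material D: σ_y = 103.0 MPa, ρ = 1310 kg/m³, cost = 87.00 $/kg
  material F: M = 37.7 kN·m per $
  material V: M = 5.31 kN·m per $
  material J: M = 3.25 kN·m per $
  material D: M = 0.904 kN·m per $
  material H: M = 0.646 kN·m per $
Material F has the largest M.

material F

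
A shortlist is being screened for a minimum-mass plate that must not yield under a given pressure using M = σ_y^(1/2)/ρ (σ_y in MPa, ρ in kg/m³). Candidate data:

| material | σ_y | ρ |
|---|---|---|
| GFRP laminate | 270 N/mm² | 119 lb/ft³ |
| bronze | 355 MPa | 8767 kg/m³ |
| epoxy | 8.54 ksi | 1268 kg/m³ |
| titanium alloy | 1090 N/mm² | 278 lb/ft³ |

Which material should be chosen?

GFRP laminate

In SI units:
  GFRP laminate: σ_y = 270.0 MPa, ρ = 1906 kg/m³
  bronze: σ_y = 355.0 MPa, ρ = 8767 kg/m³
  epoxy: σ_y = 58.88 MPa, ρ = 1268 kg/m³
  titanium alloy: σ_y = 1090 MPa, ρ = 4453 kg/m³
  GFRP laminate: M = 8.62×10⁻³
  titanium alloy: M = 7.41×10⁻³
  epoxy: M = 6.05×10⁻³
  bronze: M = 2.15×10⁻³
The maximum is for GFRP laminate.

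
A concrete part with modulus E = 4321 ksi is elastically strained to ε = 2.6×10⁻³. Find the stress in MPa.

77.5 MPa

E = 4321 ksi = 29.79 GPa.
σ = E·ε = 29790 MPa × 2.6×10⁻³ = 77.5 MPa.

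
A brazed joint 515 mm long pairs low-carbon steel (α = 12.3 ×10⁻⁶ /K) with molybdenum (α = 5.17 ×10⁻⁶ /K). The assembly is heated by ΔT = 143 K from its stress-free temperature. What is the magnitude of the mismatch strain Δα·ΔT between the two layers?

1.02×10⁻³

Δα = |12.3 − 5.17|×10⁻⁶/K = 7.13×10⁻⁶/K.
Mismatch strain = Δα·ΔT = 7.13×10⁻⁶ × 143.0 = 1.02×10⁻³.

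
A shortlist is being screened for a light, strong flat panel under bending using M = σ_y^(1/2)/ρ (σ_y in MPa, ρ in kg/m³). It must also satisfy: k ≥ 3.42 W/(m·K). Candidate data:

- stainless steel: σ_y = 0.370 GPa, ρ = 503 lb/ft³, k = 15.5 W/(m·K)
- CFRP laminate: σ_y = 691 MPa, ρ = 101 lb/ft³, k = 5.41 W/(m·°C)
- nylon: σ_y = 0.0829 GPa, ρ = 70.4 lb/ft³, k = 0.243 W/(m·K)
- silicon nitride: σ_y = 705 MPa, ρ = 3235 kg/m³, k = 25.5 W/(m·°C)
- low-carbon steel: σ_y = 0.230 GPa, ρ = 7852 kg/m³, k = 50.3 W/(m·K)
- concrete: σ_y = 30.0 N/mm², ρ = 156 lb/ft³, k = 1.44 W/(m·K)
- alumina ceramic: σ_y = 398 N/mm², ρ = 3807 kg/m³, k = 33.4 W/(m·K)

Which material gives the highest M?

CFRP laminate

Screen on constraints: k ≥ 3.42 W/(m·K). Survivors: stainless steel, CFRP laminate, silicon nitride, low-carbon steel, alumina ceramic.
Putting every candidate on a common basis:
  stainless steel: σ_y = 370.0 MPa, ρ = 8057 kg/m³
  CFRP laminate: σ_y = 691.0 MPa, ρ = 1618 kg/m³
  silicon nitride: σ_y = 705.0 MPa, ρ = 3235 kg/m³
  low-carbon steel: σ_y = 230.0 MPa, ρ = 7852 kg/m³
  alumina ceramic: σ_y = 398.0 MPa, ρ = 3807 kg/m³
  CFRP laminate: M = 16.2×10⁻³
  silicon nitride: M = 8.21×10⁻³
  alumina ceramic: M = 5.24×10⁻³
  stainless steel: M = 2.39×10⁻³
  low-carbon steel: M = 1.93×10⁻³
The maximum is for CFRP laminate.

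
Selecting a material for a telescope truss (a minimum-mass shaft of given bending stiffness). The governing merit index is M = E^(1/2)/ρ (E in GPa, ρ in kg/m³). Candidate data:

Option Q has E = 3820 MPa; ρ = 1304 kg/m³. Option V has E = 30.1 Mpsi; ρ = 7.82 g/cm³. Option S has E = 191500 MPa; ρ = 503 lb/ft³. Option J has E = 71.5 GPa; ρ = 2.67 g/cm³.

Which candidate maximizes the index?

option J

Putting every candidate on a common basis:
  option Q: E = 3.820 GPa, ρ = 1304 kg/m³
  option V: E = 207.5 GPa, ρ = 7820 kg/m³
  option S: E = 191.5 GPa, ρ = 8057 kg/m³
  option J: E = 71.50 GPa, ρ = 2670 kg/m³
  option J: M = 3.17×10⁻³
  option V: M = 1.84×10⁻³
  option S: M = 1.72×10⁻³
  option Q: M = 1.50×10⁻³
Option J ranks first.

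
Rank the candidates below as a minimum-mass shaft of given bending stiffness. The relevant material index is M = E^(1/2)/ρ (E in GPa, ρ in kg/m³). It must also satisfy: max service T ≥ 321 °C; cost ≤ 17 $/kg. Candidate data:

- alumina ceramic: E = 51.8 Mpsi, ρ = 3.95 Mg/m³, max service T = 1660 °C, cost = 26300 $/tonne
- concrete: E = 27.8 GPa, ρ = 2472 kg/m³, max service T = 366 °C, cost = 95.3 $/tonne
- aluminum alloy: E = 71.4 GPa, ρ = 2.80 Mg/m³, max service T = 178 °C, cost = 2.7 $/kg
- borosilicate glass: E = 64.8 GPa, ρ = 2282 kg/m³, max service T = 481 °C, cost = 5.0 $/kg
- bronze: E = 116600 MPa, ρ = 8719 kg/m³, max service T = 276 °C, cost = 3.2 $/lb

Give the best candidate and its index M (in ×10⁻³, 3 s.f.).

Screen on constraints: max service T ≥ 321 °C; cost ≤ 17 $/kg. Survivors: concrete, borosilicate glass.
Putting every candidate on a common basis:
  concrete: E = 27.80 GPa, ρ = 2472 kg/m³
  borosilicate glass: E = 64.80 GPa, ρ = 2282 kg/m³
  borosilicate glass: M = 3.53×10⁻³
  concrete: M = 2.13×10⁻³
Highest index: borosilicate glass.

borosilicate glass, M = 3.53×10⁻³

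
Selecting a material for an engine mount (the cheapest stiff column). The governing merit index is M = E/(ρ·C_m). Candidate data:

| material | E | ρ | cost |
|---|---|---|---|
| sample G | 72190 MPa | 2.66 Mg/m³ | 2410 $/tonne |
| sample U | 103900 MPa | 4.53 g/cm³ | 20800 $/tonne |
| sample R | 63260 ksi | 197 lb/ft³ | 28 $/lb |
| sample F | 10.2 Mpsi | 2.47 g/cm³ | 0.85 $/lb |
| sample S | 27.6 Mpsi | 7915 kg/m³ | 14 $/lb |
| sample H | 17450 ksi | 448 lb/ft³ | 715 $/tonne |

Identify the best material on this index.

Putting every candidate on a common basis:
  sample G: E = 72.19 GPa, ρ = 2660 kg/m³, cost = 2.410 $/kg
  sample U: E = 103.9 GPa, ρ = 4530 kg/m³, cost = 20.80 $/kg
  sample R: E = 436.2 GPa, ρ = 3156 kg/m³, cost = 61.73 $/kg
  sample F: E = 70.33 GPa, ρ = 2470 kg/m³, cost = 1.874 $/kg
  sample S: E = 190.3 GPa, ρ = 7915 kg/m³, cost = 30.86 $/kg
  sample H: E = 120.3 GPa, ρ = 7176 kg/m³, cost = 0.7150 $/kg
  sample H: M = 23.4 MN·m per $
  sample F: M = 15.2 MN·m per $
  sample G: M = 11.3 MN·m per $
  sample R: M = 2.24 MN·m per $
  sample U: M = 1.10 MN·m per $
  sample S: M = 0.779 MN·m per $
The maximum is for sample H.

sample H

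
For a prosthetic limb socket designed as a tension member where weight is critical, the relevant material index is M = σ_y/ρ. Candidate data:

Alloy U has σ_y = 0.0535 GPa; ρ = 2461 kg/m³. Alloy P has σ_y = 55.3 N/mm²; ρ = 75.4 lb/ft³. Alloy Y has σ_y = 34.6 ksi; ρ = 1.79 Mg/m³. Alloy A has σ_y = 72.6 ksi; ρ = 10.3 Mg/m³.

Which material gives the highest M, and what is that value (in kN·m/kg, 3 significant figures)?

Normalizing units and computing the index:
  alloy U: σ_y = 53.50 MPa, ρ = 2461 kg/m³
  alloy P: σ_y = 55.30 MPa, ρ = 1208 kg/m³
  alloy Y: σ_y = 238.6 MPa, ρ = 1790 kg/m³
  alloy A: σ_y = 500.6 MPa, ρ = 10300 kg/m³
  alloy Y: M = 133 kN·m/kg
  alloy A: M = 48.6 kN·m/kg
  alloy P: M = 45.8 kN·m/kg
  alloy U: M = 21.7 kN·m/kg
The maximum is for alloy Y.

alloy Y, M = 133 kN·m/kg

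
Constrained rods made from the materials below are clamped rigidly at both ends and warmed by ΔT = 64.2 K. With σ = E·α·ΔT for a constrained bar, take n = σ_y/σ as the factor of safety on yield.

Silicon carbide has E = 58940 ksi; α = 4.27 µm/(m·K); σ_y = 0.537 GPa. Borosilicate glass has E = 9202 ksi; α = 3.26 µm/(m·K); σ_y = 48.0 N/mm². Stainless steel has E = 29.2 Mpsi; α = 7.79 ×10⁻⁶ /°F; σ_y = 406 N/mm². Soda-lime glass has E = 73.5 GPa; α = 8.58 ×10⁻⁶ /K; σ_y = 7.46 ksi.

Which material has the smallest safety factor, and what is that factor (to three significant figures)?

Converting E to GPa, α to ×10⁻⁶/K, σ_y to MPa, then σ and n for each:
  silicon carbide: E = 406.4, α = 4.27, σ_y = 537.0 → σ = 111 MPa, n = 4.82
  borosilicate glass: E = 63.45, α = 3.26, σ_y = 48.00 → σ = 13.3 MPa, n = 3.61
  stainless steel: E = 201.3, α = 14.0, σ_y = 406.0 → σ = 181 MPa, n = 2.24
  soda-lime glass: E = 73.50, α = 8.58, σ_y = 51.43 → σ = 40.5 MPa, n = 1.27
Soda-lime glass has the lowest safety factor, n = 1.27.

soda-lime glass, n = 1.27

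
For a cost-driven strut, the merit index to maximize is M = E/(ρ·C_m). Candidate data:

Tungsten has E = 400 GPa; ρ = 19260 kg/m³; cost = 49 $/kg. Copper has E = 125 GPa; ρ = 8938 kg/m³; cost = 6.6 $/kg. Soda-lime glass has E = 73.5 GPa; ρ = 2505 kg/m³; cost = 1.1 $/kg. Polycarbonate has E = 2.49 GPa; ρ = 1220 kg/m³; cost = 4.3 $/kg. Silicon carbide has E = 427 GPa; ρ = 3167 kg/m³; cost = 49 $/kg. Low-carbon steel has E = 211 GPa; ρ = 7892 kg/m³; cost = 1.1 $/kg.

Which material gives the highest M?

Computing M directly (units already consistent):
  soda-lime glass: M = 26.7 MN·m per $
  low-carbon steel: M = 24.3 MN·m per $
  silicon carbide: M = 2.75 MN·m per $
  copper: M = 2.12 MN·m per $
  polycarbonate: M = 0.475 MN·m per $
  tungsten: M = 0.424 MN·m per $
Soda-lime glass ranks first.

soda-lime glass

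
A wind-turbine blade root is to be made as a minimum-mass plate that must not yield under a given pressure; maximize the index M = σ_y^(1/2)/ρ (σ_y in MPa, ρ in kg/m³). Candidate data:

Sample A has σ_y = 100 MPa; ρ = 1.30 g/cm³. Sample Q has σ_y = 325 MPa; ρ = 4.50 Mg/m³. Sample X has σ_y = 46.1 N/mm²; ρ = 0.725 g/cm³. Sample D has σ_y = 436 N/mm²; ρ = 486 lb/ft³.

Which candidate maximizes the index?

sample X

In SI units:
  sample A: σ_y = 100.0 MPa, ρ = 1300 kg/m³
  sample Q: σ_y = 325.0 MPa, ρ = 4500 kg/m³
  sample X: σ_y = 46.10 MPa, ρ = 725.0 kg/m³
  sample D: σ_y = 436.0 MPa, ρ = 7785 kg/m³
  sample X: M = 9.37×10⁻³
  sample A: M = 7.69×10⁻³
  sample Q: M = 4.01×10⁻³
  sample D: M = 2.68×10⁻³
The maximum is for sample X.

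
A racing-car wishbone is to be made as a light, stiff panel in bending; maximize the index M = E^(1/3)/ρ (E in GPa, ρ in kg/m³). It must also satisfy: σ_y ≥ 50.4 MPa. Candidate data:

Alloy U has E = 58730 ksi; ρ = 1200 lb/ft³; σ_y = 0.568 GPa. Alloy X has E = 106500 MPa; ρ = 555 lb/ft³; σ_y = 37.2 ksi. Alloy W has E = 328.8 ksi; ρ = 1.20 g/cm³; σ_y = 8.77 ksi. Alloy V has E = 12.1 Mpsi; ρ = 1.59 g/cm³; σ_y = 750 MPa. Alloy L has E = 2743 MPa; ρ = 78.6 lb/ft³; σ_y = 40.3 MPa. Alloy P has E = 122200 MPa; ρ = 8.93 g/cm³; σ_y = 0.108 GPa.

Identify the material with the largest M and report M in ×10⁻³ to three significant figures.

alloy V, M = 2.75×10⁻³

Screen on constraints: σ_y ≥ 50.4 MPa. Survivors: alloy U, alloy X, alloy W, alloy V, alloy P.
In SI units:
  alloy U: E = 404.9 GPa, ρ = 19220 kg/m³
  alloy X: E = 106.5 GPa, ρ = 8890 kg/m³
  alloy W: E = 2.267 GPa, ρ = 1200 kg/m³
  alloy V: E = 83.43 GPa, ρ = 1590 kg/m³
  alloy P: E = 122.2 GPa, ρ = 8930 kg/m³
  alloy V: M = 2.75×10⁻³
  alloy W: M = 1.09×10⁻³
  alloy P: M = 0.556×10⁻³
  alloy X: M = 0.533×10⁻³
  alloy U: M = 0.385×10⁻³
Highest index: alloy V.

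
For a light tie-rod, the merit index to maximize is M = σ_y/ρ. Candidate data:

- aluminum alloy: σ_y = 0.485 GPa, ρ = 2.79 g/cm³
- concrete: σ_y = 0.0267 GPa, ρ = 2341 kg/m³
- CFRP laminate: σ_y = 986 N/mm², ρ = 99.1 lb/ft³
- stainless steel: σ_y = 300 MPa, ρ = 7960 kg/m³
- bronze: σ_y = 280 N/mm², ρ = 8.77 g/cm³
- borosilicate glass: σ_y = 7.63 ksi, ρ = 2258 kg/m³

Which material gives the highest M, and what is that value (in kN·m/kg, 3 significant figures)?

After converting to SI:
  aluminum alloy: σ_y = 485.0 MPa, ρ = 2790 kg/m³
  concrete: σ_y = 26.70 MPa, ρ = 2341 kg/m³
  CFRP laminate: σ_y = 986.0 MPa, ρ = 1587 kg/m³
  stainless steel: σ_y = 300.0 MPa, ρ = 7960 kg/m³
  bronze: σ_y = 280.0 MPa, ρ = 8770 kg/m³
  borosilicate glass: σ_y = 52.61 MPa, ρ = 2258 kg/m³
  CFRP laminate: M = 621 kN·m/kg
  aluminum alloy: M = 174 kN·m/kg
  stainless steel: M = 37.7 kN·m/kg
  bronze: M = 31.9 kN·m/kg
  borosilicate glass: M = 23.3 kN·m/kg
  concrete: M = 11.4 kN·m/kg
CFRP laminate has the largest M.

CFRP laminate, M = 621 kN·m/kg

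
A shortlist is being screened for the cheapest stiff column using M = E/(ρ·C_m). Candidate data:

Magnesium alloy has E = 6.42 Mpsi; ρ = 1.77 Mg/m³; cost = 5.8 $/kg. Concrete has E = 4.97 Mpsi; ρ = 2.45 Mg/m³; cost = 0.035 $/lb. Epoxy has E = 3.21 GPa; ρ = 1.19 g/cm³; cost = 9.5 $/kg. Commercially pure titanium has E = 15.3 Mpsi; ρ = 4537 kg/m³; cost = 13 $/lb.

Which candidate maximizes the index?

concrete

In SI units:
  magnesium alloy: E = 44.26 GPa, ρ = 1770 kg/m³, cost = 5.800 $/kg
  concrete: E = 34.27 GPa, ρ = 2450 kg/m³, cost = 0.07716 $/kg
  epoxy: E = 3.210 GPa, ρ = 1190 kg/m³, cost = 9.500 $/kg
  commercially pure titanium: E = 105.5 GPa, ρ = 4537 kg/m³, cost = 28.66 $/kg
  concrete: M = 181 MN·m per $
  magnesium alloy: M = 4.31 MN·m per $
  commercially pure titanium: M = 0.811 MN·m per $
  epoxy: M = 0.284 MN·m per $
Highest index: concrete.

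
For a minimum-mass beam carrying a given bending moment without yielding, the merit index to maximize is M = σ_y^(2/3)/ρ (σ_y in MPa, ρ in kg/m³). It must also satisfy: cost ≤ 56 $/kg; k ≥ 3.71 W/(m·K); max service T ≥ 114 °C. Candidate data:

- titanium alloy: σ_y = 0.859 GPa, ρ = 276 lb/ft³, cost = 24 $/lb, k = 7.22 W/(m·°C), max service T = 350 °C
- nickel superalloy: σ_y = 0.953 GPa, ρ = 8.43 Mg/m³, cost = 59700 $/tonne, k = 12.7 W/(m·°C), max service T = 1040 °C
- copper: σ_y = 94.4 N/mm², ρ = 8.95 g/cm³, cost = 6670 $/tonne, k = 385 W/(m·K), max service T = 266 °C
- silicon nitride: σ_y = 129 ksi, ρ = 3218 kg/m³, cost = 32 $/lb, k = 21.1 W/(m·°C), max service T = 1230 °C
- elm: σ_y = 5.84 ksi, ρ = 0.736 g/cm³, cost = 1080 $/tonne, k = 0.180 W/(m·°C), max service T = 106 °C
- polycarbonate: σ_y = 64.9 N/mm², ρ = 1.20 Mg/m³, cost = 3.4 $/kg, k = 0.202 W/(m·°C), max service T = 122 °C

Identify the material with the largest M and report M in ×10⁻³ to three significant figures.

titanium alloy, M = 20.4×10⁻³

Screen on constraints: cost ≤ 56 $/kg; k ≥ 3.71 W/(m·K); max service T ≥ 114 °C. Survivors: titanium alloy, copper.
In SI units:
  titanium alloy: σ_y = 859.0 MPa, ρ = 4421 kg/m³
  copper: σ_y = 94.40 MPa, ρ = 8950 kg/m³
  titanium alloy: M = 20.4×10⁻³
  copper: M = 2.32×10⁻³
Highest index: titanium alloy.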